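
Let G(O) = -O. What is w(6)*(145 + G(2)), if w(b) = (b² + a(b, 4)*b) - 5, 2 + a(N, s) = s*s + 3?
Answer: 19019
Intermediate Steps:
a(N, s) = 1 + s² (a(N, s) = -2 + (s*s + 3) = -2 + (s² + 3) = -2 + (3 + s²) = 1 + s²)
w(b) = -5 + b² + 17*b (w(b) = (b² + (1 + 4²)*b) - 5 = (b² + (1 + 16)*b) - 5 = (b² + 17*b) - 5 = -5 + b² + 17*b)
w(6)*(145 + G(2)) = (-5 + 6² + 17*6)*(145 - 1*2) = (-5 + 36 + 102)*(145 - 2) = 133*143 = 19019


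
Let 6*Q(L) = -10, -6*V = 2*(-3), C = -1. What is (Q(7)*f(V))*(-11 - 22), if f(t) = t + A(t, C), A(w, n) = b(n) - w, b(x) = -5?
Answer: -275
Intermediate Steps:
A(w, n) = -5 - w
V = 1 (V = -(-3)/3 = -⅙*(-6) = 1)
f(t) = -5 (f(t) = t + (-5 - t) = -5)
Q(L) = -5/3 (Q(L) = (⅙)*(-10) = -5/3)
(Q(7)*f(V))*(-11 - 22) = (-5/3*(-5))*(-11 - 22) = (25/3)*(-33) = -275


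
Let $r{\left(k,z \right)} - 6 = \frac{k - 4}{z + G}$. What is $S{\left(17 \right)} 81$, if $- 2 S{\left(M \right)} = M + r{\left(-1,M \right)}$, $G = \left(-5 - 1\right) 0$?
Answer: $- \frac{15633}{17} \approx -919.59$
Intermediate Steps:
$G = 0$ ($G = \left(-6\right) 0 = 0$)
$r{\left(k,z \right)} = 6 + \frac{-4 + k}{z}$ ($r{\left(k,z \right)} = 6 + \frac{k - 4}{z + 0} = 6 + \frac{-4 + k}{z}$)
$S{\left(M \right)} = - \frac{M}{2} - \frac{-5 + 6 M}{2 M}$ ($S{\left(M \right)} = - \frac{M + \frac{-4 - 1 + 6 M}{M}}{2} = - \frac{M + \frac{-5 + 6 M}{M}}{2} = - \frac{M}{2} - \frac{-5 + 6 M}{2 M}$)
$S{\left(17 \right)} 81 = \left(-3 - \frac{17}{2} + \frac{5}{2 \cdot 17}\right) 81 = \left(-3 - \frac{17}{2} + \frac{5}{2} \cdot \frac{1}{17}\right) 81 = \left(-3 - \frac{17}{2} + \frac{5}{34}\right) 81 = \left(- \frac{193}{17}\right) 81 = - \frac{15633}{17}$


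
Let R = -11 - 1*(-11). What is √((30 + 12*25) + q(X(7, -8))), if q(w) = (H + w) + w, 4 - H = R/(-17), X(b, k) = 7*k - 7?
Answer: 4*√13 ≈ 14.422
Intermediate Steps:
X(b, k) = -7 + 7*k
R = 0 (R = -11 + 11 = 0)
H = 4 (H = 4 - 0/(-17) = 4 - 0*(-1)/17 = 4 - 1*0 = 4 + 0 = 4)
q(w) = 4 + 2*w (q(w) = (4 + w) + w = 4 + 2*w)
√((30 + 12*25) + q(X(7, -8))) = √((30 + 12*25) + (4 + 2*(-7 + 7*(-8)))) = √((30 + 300) + (4 + 2*(-7 - 56))) = √(330 + (4 + 2*(-63))) = √(330 + (4 - 126)) = √(330 - 122) = √208 = 4*√13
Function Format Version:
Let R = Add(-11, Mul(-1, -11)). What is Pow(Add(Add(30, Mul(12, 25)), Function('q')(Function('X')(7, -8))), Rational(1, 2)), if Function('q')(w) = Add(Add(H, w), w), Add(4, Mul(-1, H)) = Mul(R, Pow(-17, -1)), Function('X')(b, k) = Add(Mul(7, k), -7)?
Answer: Mul(4, Pow(13, Rational(1, 2))) ≈ 14.422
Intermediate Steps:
Function('X')(b, k) = Add(-7, Mul(7, k))
R = 0 (R = Add(-11, 11) = 0)
H = 4 (H = Add(4, Mul(-1, Mul(0, Pow(-17, -1)))) = Add(4, Mul(-1, Mul(0, Rational(-1, 17)))) = Add(4, Mul(-1, 0)) = Add(4, 0) = 4)
Function('q')(w) = Add(4, Mul(2, w)) (Function('q')(w) = Add(Add(4, w), w) = Add(4, Mul(2, w)))
Pow(Add(Add(30, Mul(12, 25)), Function('q')(Function('X')(7, -8))), Rational(1, 2)) = Pow(Add(Add(30, Mul(12, 25)), Add(4, Mul(2, Add(-7, Mul(7, -8))))), Rational(1, 2)) = Pow(Add(Add(30, 300), Add(4, Mul(2, Add(-7, -56)))), Rational(1, 2)) = Pow(Add(330, Add(4, Mul(2, -63))), Rational(1, 2)) = Pow(Add(330, Add(4, -126)), Rational(1, 2)) = Pow(Add(330, -122), Rational(1, 2)) = Pow(208, Rational(1, 2)) = Mul(4, Pow(13, Rational(1, 2)))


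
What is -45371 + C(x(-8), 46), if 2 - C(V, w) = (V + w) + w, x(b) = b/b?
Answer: -45462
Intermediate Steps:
x(b) = 1
C(V, w) = 2 - V - 2*w (C(V, w) = 2 - ((V + w) + w) = 2 - (V + 2*w) = 2 + (-V - 2*w) = 2 - V - 2*w)
-45371 + C(x(-8), 46) = -45371 + (2 - 1*1 - 2*46) = -45371 + (2 - 1 - 92) = -45371 - 91 = -45462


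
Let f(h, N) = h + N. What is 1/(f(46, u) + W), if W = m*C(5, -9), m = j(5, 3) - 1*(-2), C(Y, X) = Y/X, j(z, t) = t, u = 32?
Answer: 9/677 ≈ 0.013294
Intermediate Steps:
m = 5 (m = 3 - 1*(-2) = 3 + 2 = 5)
f(h, N) = N + h
W = -25/9 (W = 5*(5/(-9)) = 5*(5*(-⅑)) = 5*(-5/9) = -25/9 ≈ -2.7778)
1/(f(46, u) + W) = 1/((32 + 46) - 25/9) = 1/(78 - 25/9) = 1/(677/9) = 9/677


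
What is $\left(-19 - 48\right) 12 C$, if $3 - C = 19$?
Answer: $12864$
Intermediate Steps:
$C = -16$ ($C = 3 - 19 = -16$)
$\left(-19 - 48\right) 12 C = \left(-19 - 48\right) 12 \left(-16\right) = \left(-67\right) 12 \left(-16\right) = \left(-804\right) \left(-16\right) = 12864$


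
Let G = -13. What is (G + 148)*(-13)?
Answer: -1755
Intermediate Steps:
(G + 148)*(-13) = (-13 + 148)*(-13) = 135*(-13) = -1755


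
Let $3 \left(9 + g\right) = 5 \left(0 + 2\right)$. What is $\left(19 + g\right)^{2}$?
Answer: $\frac{1600}{9} \approx 177.78$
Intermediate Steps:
$g = - \frac{17}{3}$ ($g = -9 + \frac{5 \left(0 + 2\right)}{3} = -9 + \frac{5 \cdot 2}{3} = -9 + \frac{1}{3} \cdot 10 = -9 + \frac{10}{3} = - \frac{17}{3} \approx -5.6667$)
$\left(19 + g\right)^{2} = \left(19 - \frac{17}{3}\right)^{2} = \left(\frac{40}{3}\right)^{2} = \frac{1600}{9}$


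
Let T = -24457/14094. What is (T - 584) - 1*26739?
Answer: -385114819/14094 ≈ -27325.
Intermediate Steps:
T = -24457/14094 (T = -24457*1/14094 = -24457/14094 ≈ -1.7353)
(T - 584) - 1*26739 = (-24457/14094 - 584) - 1*26739 = -8255353/14094 - 26739 = -385114819/14094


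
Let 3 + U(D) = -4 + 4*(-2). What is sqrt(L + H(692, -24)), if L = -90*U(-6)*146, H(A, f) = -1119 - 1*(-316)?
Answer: sqrt(196297) ≈ 443.05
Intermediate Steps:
U(D) = -15 (U(D) = -3 + (-4 + 4*(-2)) = -3 + (-4 - 8) = -3 - 12 = -15)
H(A, f) = -803 (H(A, f) = -1119 + 316 = -803)
L = 197100 (L = -90*(-15)*146 = 1350*146 = 197100)
sqrt(L + H(692, -24)) = sqrt(197100 - 803) = sqrt(196297)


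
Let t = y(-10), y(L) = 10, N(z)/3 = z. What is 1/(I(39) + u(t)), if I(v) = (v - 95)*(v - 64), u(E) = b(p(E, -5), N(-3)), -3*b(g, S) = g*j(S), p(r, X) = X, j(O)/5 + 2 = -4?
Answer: 1/1350 ≈ 0.00074074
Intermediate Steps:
N(z) = 3*z
j(O) = -30 (j(O) = -10 + 5*(-4) = -10 - 20 = -30)
t = 10
b(g, S) = 10*g (b(g, S) = -g*(-30)/3 = -(-10)*g = 10*g)
u(E) = -50 (u(E) = 10*(-5) = -50)
I(v) = (-95 + v)*(-64 + v)
1/(I(39) + u(t)) = 1/((6080 + 39² - 159*39) - 50) = 1/((6080 + 1521 - 6201) - 50) = 1/(1400 - 50) = 1/1350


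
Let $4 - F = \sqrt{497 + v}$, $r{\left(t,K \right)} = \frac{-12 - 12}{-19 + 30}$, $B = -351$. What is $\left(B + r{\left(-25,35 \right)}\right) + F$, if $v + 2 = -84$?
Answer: $- \frac{3841}{11} - \sqrt{411} \approx -369.46$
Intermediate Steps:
$v = -86$ ($v = -2 - 84 = -86$)
$r{\left(t,K \right)} = - \frac{24}{11}$
$F = 4 - \sqrt{411}$ ($F = 4 - \sqrt{497 - 86} = 4 - \sqrt{411} \approx -16.273$)
$\left(B + r{\left(-25,35 \right)}\right) + F = \left(-351 - \frac{24}{11}\right) + \left(4 - \sqrt{411}\right) = - \frac{3885}{11} + \left(4 - \sqrt{411}\right) = - \frac{3841}{11} - \sqrt{411}$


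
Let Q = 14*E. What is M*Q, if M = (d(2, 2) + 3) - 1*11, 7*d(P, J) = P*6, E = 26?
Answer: -2288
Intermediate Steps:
d(P, J) = 6*P/7 (d(P, J) = (P*6)/7 = (6*P)/7 = 6*P/7)
Q = 364 (Q = 14*26 = 364)
M = -44/7 (M = ((6/7)*2 + 3) - 1*11 = (12/7 + 3) - 11 = 33/7 - 11 = -44/7 ≈ -6.2857)
M*Q = -44/7*364 = -2288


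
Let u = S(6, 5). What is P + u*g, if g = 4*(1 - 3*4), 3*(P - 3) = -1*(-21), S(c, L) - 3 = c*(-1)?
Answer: 142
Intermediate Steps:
S(c, L) = 3 - c (S(c, L) = 3 + c*(-1) = 3 - c)
u = -3 (u = 3 - 1*6 = 3 - 6 = -3)
P = 10 (P = 3 + (-1*(-21))/3 = 3 + (⅓)*21 = 3 + 7 = 10)
g = -44 (g = 4*(1 - 12) = 4*(-11) = -44)
P + u*g = 10 - 3*(-44) = 10 + 132 = 142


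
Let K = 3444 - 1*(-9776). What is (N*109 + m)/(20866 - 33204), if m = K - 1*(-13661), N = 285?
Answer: -28973/6169 ≈ -4.6965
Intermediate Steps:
K = 13220 (K = 3444 + 9776 = 13220)
m = 26881 (m = 13220 - 1*(-13661) = 13220 + 13661 = 26881)
(N*109 + m)/(20866 - 33204) = (285*109 + 26881)/(20866 - 33204) = (31065 + 26881)/(-12338) = 57946*(-1/12338) = -28973/6169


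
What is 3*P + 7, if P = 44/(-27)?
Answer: 19/9 ≈ 2.1111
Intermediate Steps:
P = -44/27 (P = 44*(-1/27) = -44/27 ≈ -1.6296)
3*P + 7 = 3*(-44/27) + 7 = -44/9 + 7 = 19/9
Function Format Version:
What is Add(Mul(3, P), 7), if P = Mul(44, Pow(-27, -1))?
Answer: Rational(19, 9) ≈ 2.1111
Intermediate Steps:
P = Rational(-44, 27) (P = Mul(44, Rational(-1, 27)) = Rational(-44, 27) ≈ -1.6296)
Add(Mul(3, P), 7) = Add(Mul(3, Rational(-44, 27)), 7) = Add(Rational(-44, 9), 7) = Rational(19, 9)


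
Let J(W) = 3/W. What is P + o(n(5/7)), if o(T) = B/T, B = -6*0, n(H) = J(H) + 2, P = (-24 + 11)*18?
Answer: -234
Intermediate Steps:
P = -234 (P = -13*18 = -234)
n(H) = 2 + 3/H (n(H) = 3/H + 2 = 2 + 3/H)
B = 0
o(T) = 0 (o(T) = 0/T = 0)
P + o(n(5/7)) = -234 + 0 = -234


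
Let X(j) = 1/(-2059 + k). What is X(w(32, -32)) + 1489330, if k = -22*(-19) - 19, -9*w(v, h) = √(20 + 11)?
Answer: 2472287799/1660 ≈ 1.4893e+6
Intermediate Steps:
w(v, h) = -√31/9 (w(v, h) = -√(20 + 11)/9 = -√31/9)
k = 399 (k = 418 - 19 = 399)
X(j) = -1/1660 (X(j) = 1/(-2059 + 399) = 1/(-1660) = -1/1660)
X(w(32, -32)) + 1489330 = -1/1660 + 1489330 = 2472287799/1660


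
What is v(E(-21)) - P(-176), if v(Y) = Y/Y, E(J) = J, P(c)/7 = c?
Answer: 1233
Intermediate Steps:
P(c) = 7*c
v(Y) = 1
v(E(-21)) - P(-176) = 1 - 7*(-176) = 1 - 1*(-1232) = 1 + 1232 = 1233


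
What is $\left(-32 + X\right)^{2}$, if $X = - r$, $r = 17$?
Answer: $2401$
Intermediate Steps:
$X = -17$ ($X = \left(-1\right) 17 = -17$)
$\left(-32 + X\right)^{2} = \left(-32 - 17\right)^{2} = \left(-49\right)^{2} = 2401$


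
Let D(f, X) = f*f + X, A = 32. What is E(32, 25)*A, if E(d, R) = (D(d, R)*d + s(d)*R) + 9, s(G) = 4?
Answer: 1077664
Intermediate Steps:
D(f, X) = X + f² (D(f, X) = f² + X = X + f²)
E(d, R) = 9 + 4*R + d*(R + d²) (E(d, R) = ((R + d²)*d + 4*R) + 9 = (d*(R + d²) + 4*R) + 9 = (4*R + d*(R + d²)) + 9 = 9 + 4*R + d*(R + d²))
E(32, 25)*A = (9 + 4*25 + 32*(25 + 32²))*32 = (9 + 100 + 32*(25 + 1024))*32 = (9 + 100 + 32*1049)*32 = (9 + 100 + 33568)*32 = 33677*32 = 1077664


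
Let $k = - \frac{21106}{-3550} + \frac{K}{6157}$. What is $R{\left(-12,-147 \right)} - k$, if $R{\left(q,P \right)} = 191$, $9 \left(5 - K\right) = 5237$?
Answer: $\frac{18210834736}{98358075} \approx 185.15$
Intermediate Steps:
$K = - \frac{5192}{9}$ ($K = 5 - \frac{5237}{9} = - \frac{5192}{9} \approx -576.89$)
$k = \frac{575557589}{98358075}$ ($k = - \frac{21106}{-3550} - \frac{5192}{9 \cdot 6157} = \left(-21106\right) \left(- \frac{1}{3550}\right) - \frac{5192}{55413} = \frac{10553}{1775} - \frac{5192}{55413} = \frac{575557589}{98358075} \approx 5.8517$)
$R{\left(-12,-147 \right)} - k = 191 - \frac{575557589}{98358075} = \frac{18210834736}{98358075}$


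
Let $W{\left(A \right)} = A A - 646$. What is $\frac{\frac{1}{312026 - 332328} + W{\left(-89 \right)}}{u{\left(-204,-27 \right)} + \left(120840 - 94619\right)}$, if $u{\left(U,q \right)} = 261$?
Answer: $\frac{147697049}{537637564} \approx 0.27471$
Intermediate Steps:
$W{\left(A \right)} = -646 + A^{2}$ ($W{\left(A \right)} = A^{2} - 646 = -646 + A^{2}$)
$\frac{\frac{1}{312026 - 332328} + W{\left(-89 \right)}}{u{\left(-204,-27 \right)} + \left(120840 - 94619\right)} = \frac{\frac{1}{312026 - 332328} - \left(646 - \left(-89\right)^{2}\right)}{261 + \left(120840 - 94619\right)} = \frac{\frac{1}{-20302} + \left(-646 + 7921\right)}{261 + \left(120840 - 94619\right)} = \frac{- \frac{1}{20302} + 7275}{261 + 26221} = \frac{147697049}{20302 \cdot 26482} = \frac{147697049}{20302} \cdot \frac{1}{26482} = \frac{147697049}{537637564}$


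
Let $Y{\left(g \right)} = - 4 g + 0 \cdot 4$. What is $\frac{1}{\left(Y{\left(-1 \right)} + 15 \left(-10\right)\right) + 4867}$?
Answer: $\frac{1}{4721} \approx 0.00021182$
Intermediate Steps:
$Y{\left(g \right)} = - 4 g$ ($Y{\left(g \right)} = - 4 g + 0 = - 4 g$)
$\frac{1}{\left(Y{\left(-1 \right)} + 15 \left(-10\right)\right) + 4867} = \frac{1}{\left(\left(-4\right) \left(-1\right) + 15 \left(-10\right)\right) + 4867} = \frac{1}{\left(4 - 150\right) + 4867} = \frac{1}{-146 + 4867} = \frac{1}{4721}$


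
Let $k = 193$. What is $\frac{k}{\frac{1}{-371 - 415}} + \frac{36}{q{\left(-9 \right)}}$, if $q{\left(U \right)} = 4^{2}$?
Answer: $- \frac{606783}{4} \approx -1.517 \cdot 10^{5}$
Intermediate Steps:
$q{\left(U \right)} = 16$
$\frac{k}{\frac{1}{-371 - 415}} + \frac{36}{q{\left(-9 \right)}} = \frac{193}{\frac{1}{-371 - 415}} + \frac{36}{16} = \frac{193}{\frac{1}{-786}} + 36 \cdot \frac{1}{16} = \frac{193}{- \frac{1}{786}} + \frac{9}{4} = 193 \left(-786\right) + \frac{9}{4} = -151698 + \frac{9}{4} = - \frac{606783}{4}$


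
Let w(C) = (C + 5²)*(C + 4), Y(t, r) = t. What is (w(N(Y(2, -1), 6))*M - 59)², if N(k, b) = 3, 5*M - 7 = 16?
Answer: 17749369/25 ≈ 7.0998e+5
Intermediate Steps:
M = 23/5 (M = 7/5 + (⅕)*16 = 7/5 + 16/5 = 23/5 ≈ 4.6000)
w(C) = (4 + C)*(25 + C) (w(C) = (C + 25)*(4 + C) = (25 + C)*(4 + C) = (4 + C)*(25 + C))
(w(N(Y(2, -1), 6))*M - 59)² = ((100 + 3² + 29*3)*(23/5) - 59)² = ((100 + 9 + 87)*(23/5) - 59)² = (196*(23/5) - 59)² = (4508/5 - 59)² = (4213/5)² = 17749369/25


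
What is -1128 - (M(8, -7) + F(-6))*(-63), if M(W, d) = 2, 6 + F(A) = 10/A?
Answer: -1485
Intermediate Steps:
F(A) = -6 + 10/A
-1128 - (M(8, -7) + F(-6))*(-63) = -1128 - (2 + (-6 + 10/(-6)))*(-63) = -1128 - (2 + (-6 + 10*(-⅙)))*(-63) = -1128 - (2 + (-6 - 5/3))*(-63) = -1128 - (2 - 23/3)*(-63) = -1128 - (-17)*(-63)/3 = -1128 - 1*357 = -1128 - 357 = -1485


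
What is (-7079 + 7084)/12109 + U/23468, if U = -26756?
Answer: -80967766/71043503 ≈ -1.1397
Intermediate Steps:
(-7079 + 7084)/12109 + U/23468 = (-7079 + 7084)/12109 - 26756/23468 = 5*(1/12109) - 26756*1/23468 = 5/12109 - 6689/5867 = -80967766/71043503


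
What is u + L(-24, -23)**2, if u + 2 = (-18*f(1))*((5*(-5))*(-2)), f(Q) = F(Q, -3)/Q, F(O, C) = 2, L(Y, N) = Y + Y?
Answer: 502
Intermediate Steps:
L(Y, N) = 2*Y
f(Q) = 2/Q
u = -1802 (u = -2 + (-36/1)*((5*(-5))*(-2)) = -2 + (-36)*(-25*(-2)) = -2 - 18*2*50 = -2 - 36*50 = -2 - 1800 = -1802)
u + L(-24, -23)**2 = -1802 + (2*(-24))**2 = -1802 + (-48)**2 = -1802 + 2304 = 502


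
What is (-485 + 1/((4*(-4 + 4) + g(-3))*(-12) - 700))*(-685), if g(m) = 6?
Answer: 256478385/772 ≈ 3.3223e+5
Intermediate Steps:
(-485 + 1/((4*(-4 + 4) + g(-3))*(-12) - 700))*(-685) = (-485 + 1/((4*(-4 + 4) + 6)*(-12) - 700))*(-685) = (-485 + 1/((4*0 + 6)*(-12) - 700))*(-685) = (-485 + 1/((0 + 6)*(-12) - 700))*(-685) = (-485 + 1/(6*(-12) - 700))*(-685) = (-485 + 1/(-72 - 700))*(-685) = (-485 + 1/(-772))*(-685) = (-485 - 1/772)*(-685) = -374421/772*(-685) = 256478385/772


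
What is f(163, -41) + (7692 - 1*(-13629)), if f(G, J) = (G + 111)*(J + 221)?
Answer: 70641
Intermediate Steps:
f(G, J) = (111 + G)*(221 + J)
f(163, -41) + (7692 - 1*(-13629)) = (24531 + 111*(-41) + 221*163 + 163*(-41)) + (7692 - 1*(-13629)) = (24531 - 4551 + 36023 - 6683) + (7692 + 13629) = 49320 + 21321 = 70641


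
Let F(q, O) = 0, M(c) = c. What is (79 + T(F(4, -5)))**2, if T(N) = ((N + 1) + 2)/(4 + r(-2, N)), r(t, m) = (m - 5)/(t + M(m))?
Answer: 1067089/169 ≈ 6314.1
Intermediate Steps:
r(t, m) = (-5 + m)/(m + t) (r(t, m) = (m - 5)/(t + m) = (-5 + m)/(m + t))
T(N) = (3 + N)/(4 + (-5 + N)/(-2 + N)) (T(N) = ((N + 1) + 2)/(4 + (-5 + N)/(N - 2)) = ((1 + N) + 2)/(4 + (-5 + N)/(-2 + N)) = (3 + N)/(4 + (-5 + N)/(-2 + N)))
(79 + T(F(4, -5)))**2 = (79 + (-2 + 0)*(3 + 0)/(-13 + 5*0))**2 = (79 - 2*3/(-13 + 0))**2 = (79 - 2*3/(-13))**2 = (79 - 1/13*(-2)*3)**2 = (79 + 6/13)**2 = (1033/13)**2 = 1067089/169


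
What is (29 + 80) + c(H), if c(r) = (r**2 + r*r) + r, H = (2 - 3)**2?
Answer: 112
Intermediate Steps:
H = 1 (H = (-1)**2 = 1)
c(r) = r + 2*r**2 (c(r) = (r**2 + r**2) + r = 2*r**2 + r = r + 2*r**2)
(29 + 80) + c(H) = (29 + 80) + 1*(1 + 2*1) = 109 + 1*(1 + 2) = 109 + 1*3 = 109 + 3 = 112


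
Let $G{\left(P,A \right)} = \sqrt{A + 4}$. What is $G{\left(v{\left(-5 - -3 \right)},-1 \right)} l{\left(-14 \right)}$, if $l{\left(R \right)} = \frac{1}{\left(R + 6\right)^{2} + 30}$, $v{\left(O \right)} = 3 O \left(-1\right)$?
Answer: $\frac{\sqrt{3}}{94} \approx 0.018426$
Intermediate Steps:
$v{\left(O \right)} = - 3 O$
$G{\left(P,A \right)} = \sqrt{4 + A}$
$l{\left(R \right)} = \frac{1}{30 + \left(6 + R\right)^{2}}$ ($l{\left(R \right)} = \frac{1}{\left(6 + R\right)^{2} + 30} = \frac{1}{30 + \left(6 + R\right)^{2}}$)
$G{\left(v{\left(-5 - -3 \right)},-1 \right)} l{\left(-14 \right)} = \frac{\sqrt{4 - 1}}{30 + \left(6 - 14\right)^{2}} = \frac{\sqrt{3}}{30 + \left(-8\right)^{2}} = \frac{\sqrt{3}}{30 + 64} = \frac{\sqrt{3}}{94}$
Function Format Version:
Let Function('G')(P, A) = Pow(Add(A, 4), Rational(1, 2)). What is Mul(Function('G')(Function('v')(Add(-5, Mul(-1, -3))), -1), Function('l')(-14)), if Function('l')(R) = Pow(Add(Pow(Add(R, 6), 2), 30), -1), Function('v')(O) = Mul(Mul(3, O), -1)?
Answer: Mul(Rational(1, 94), Pow(3, Rational(1, 2))) ≈ 0.018426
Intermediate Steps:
Function('v')(O) = Mul(-3, O)
Function('G')(P, A) = Pow(Add(4, A), Rational(1, 2))
Function('l')(R) = Pow(Add(30, Pow(Add(6, R), 2)), -1) (Function('l')(R) = Pow(Add(Pow(Add(6, R), 2), 30), -1) = Pow(Add(30, Pow(Add(6, R), 2)), -1))
Mul(Function('G')(Function('v')(Add(-5, Mul(-1, -3))), -1), Function('l')(-14)) = Mul(Pow(Add(4, -1), Rational(1, 2)), Pow(Add(30, Pow(Add(6, -14), 2)), -1)) = Mul(Pow(3, Rational(1, 2)), Pow(Add(30, Pow(-8, 2)), -1)) = Mul(Pow(3, Rational(1, 2)), Pow(Add(30, 64), -1)) = Mul(Pow(3, Rational(1, 2)), Pow(94, -1)) = Mul(Pow(3, Rational(1, 2)), Rational(1, 94)) = Mul(Rational(1, 94), Pow(3, Rational(1, 2)))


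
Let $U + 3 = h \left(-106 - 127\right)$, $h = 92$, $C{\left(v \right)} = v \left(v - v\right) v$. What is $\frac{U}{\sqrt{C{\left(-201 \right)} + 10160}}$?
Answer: $- \frac{21439 \sqrt{635}}{2540} \approx -212.7$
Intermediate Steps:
$C{\left(v \right)} = 0$ ($C{\left(v \right)} = v 0 v = 0 v = 0$)
$U = -21439$ ($U = -3 + 92 \left(-106 - 127\right) = -3 + 92 \left(-233\right) = -3 - 21436 = -21439$)
$\frac{U}{\sqrt{C{\left(-201 \right)} + 10160}} = - \frac{21439}{\sqrt{0 + 10160}} = - \frac{21439}{\sqrt{10160}} = - \frac{21439}{4 \sqrt{635}} = - 21439 \frac{\sqrt{635}}{2540} = - \frac{21439 \sqrt{635}}{2540}$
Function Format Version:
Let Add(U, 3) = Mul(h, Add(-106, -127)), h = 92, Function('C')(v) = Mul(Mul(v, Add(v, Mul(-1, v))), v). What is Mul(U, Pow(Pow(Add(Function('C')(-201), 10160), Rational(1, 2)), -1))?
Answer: Mul(Rational(-21439, 2540), Pow(635, Rational(1, 2))) ≈ -212.70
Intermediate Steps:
Function('C')(v) = 0 (Function('C')(v) = Mul(Mul(v, 0), v) = Mul(0, v) = 0)
U = -21439 (U = Add(-3, Mul(92, Add(-106, -127))) = Add(-3, Mul(92, -233)) = Add(-3, -21436) = -21439)
Mul(U, Pow(Pow(Add(Function('C')(-201), 10160), Rational(1, 2)), -1)) = Mul(-21439, Pow(Pow(Add(0, 10160), Rational(1, 2)), -1)) = Mul(-21439, Pow(Pow(10160, Rational(1, 2)), -1)) = Mul(-21439, Pow(Mul(4, Pow(635, Rational(1, 2))), -1)) = Mul(-21439, Mul(Rational(1, 2540), Pow(635, Rational(1, 2)))) = Mul(Rational(-21439, 2540), Pow(635, Rational(1, 2)))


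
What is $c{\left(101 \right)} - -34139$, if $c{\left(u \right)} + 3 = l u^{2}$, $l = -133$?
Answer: $-1322597$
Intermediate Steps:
$c{\left(u \right)} = -3 - 133 u^{2}$
$c{\left(101 \right)} - -34139 = \left(-3 - 133 \cdot 101^{2}\right) - -34139 = \left(-3 - 1356733\right) + 34139 = -1356736 + 34139 = -1322597$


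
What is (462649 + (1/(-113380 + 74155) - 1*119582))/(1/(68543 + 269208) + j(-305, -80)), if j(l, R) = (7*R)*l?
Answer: 413186245004234/205709702924475 ≈ 2.0086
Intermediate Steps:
j(l, R) = 7*R*l
(462649 + (1/(-113380 + 74155) - 1*119582))/(1/(68543 + 269208) + j(-305, -80)) = (462649 + (1/(-113380 + 74155) - 1*119582))/(1/(68543 + 269208) + 7*(-80)*(-305)) = (462649 + (1/(-39225) - 119582))/(1/337751 + 170800) = (462649 + (-1/39225 - 119582))/(1/337751 + 170800) = (462649 - 4690603951/39225)/(57687870801/337751) = (13456803074/39225)*(337751/57687870801) = 413186245004234/205709702924475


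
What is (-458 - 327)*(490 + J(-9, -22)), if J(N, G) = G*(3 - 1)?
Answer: -350110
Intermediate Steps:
J(N, G) = 2*G (J(N, G) = G*2 = 2*G)
(-458 - 327)*(490 + J(-9, -22)) = (-458 - 327)*(490 + 2*(-22)) = -785*(490 - 44) = -785*446 = -350110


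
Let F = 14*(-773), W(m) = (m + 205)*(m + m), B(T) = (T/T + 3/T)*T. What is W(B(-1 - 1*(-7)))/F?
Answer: -1926/5411 ≈ -0.35594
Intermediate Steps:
B(T) = T*(1 + 3/T) (B(T) = (1 + 3/T)*T = T*(1 + 3/T))
W(m) = 2*m*(205 + m) (W(m) = (205 + m)*(2*m) = 2*m*(205 + m))
F = -10822
W(B(-1 - 1*(-7)))/F = (2*(3 + (-1 - 1*(-7)))*(205 + (3 + (-1 - 1*(-7)))))/(-10822) = (2*(3 + (-1 + 7))*(205 + (3 + (-1 + 7))))*(-1/10822) = (2*(3 + 6)*(205 + (3 + 6)))*(-1/10822) = (2*9*(205 + 9))*(-1/10822) = (2*9*214)*(-1/10822) = 3852*(-1/10822) = -1926/5411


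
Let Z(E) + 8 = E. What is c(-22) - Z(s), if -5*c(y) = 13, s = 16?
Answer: -53/5 ≈ -10.600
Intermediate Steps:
Z(E) = -8 + E
c(y) = -13/5 (c(y) = -⅕*13 = -13/5)
c(-22) - Z(s) = -13/5 - (-8 + 16) = -13/5 - 1*8 = -13/5 - 8 = -53/5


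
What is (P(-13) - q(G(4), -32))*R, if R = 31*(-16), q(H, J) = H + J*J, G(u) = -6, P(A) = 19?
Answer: 495504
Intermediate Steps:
q(H, J) = H + J**2
R = -496
(P(-13) - q(G(4), -32))*R = (19 - (-6 + (-32)**2))*(-496) = (19 - (-6 + 1024))*(-496) = (19 - 1*1018)*(-496) = (19 - 1018)*(-496) = -999*(-496) = 495504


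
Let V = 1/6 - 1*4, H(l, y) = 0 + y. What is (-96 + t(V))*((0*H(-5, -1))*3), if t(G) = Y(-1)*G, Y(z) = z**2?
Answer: 0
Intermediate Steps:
H(l, y) = y
V = -23/6 (V = 1/6 - 4 = -23/6 ≈ -3.8333)
t(G) = G (t(G) = (-1)**2*G = 1*G = G)
(-96 + t(V))*((0*H(-5, -1))*3) = (-96 - 23/6)*((0*(-1))*3) = -0*3 = -599/6*0 = 0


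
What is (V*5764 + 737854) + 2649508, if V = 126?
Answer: 4113626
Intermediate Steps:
(V*5764 + 737854) + 2649508 = (126*5764 + 737854) + 2649508 = (726264 + 737854) + 2649508 = 1464118 + 2649508 = 4113626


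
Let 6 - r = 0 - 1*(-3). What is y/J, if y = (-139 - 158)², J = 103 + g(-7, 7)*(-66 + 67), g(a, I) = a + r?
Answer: 891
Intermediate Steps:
r = 3 (r = 6 - (0 - 1*(-3)) = 6 - (0 + 3) = 6 - 1*3 = 6 - 3 = 3)
g(a, I) = 3 + a (g(a, I) = a + 3 = 3 + a)
J = 99 (J = 103 + (3 - 7)*(-66 + 67) = 103 - 4*1 = 103 - 4 = 99)
y = 88209 (y = (-297)² = 88209)
y/J = 88209/99 = 88209*(1/99) = 891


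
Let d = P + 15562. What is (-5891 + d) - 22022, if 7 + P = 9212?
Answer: -3146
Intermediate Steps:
P = 9205 (P = -7 + 9212 = 9205)
d = 24767 (d = 9205 + 15562 = 24767)
(-5891 + d) - 22022 = (-5891 + 24767) - 22022 = 18876 - 22022 = -3146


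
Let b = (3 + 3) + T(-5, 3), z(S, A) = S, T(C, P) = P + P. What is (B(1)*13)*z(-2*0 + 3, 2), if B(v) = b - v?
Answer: 429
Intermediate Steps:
T(C, P) = 2*P
b = 12 (b = (3 + 3) + 2*3 = 6 + 6 = 12)
B(v) = 12 - v
(B(1)*13)*z(-2*0 + 3, 2) = ((12 - 1*1)*13)*(-2*0 + 3) = ((12 - 1)*13)*(0 + 3) = (11*13)*3 = 143*3 = 429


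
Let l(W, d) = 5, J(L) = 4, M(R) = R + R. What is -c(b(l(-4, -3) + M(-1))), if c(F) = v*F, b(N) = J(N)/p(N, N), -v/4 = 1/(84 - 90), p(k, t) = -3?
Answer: 8/9 ≈ 0.88889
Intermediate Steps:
M(R) = 2*R
v = ⅔ (v = -4/(84 - 90) = -4/(-6) = -4*(-⅙) = ⅔ ≈ 0.66667)
b(N) = -4/3 (b(N) = 4/(-3) = 4*(-⅓) = -4/3)
c(F) = 2*F/3
-c(b(l(-4, -3) + M(-1))) = -2*(-4)/(3*3) = -1*(-8/9) = 8/9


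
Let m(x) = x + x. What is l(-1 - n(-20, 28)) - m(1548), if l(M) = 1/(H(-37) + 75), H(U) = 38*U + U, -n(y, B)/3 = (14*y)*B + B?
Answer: -4235329/1368 ≈ -3096.0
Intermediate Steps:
n(y, B) = -3*B - 42*B*y (n(y, B) = -3*((14*y)*B + B) = -3*(14*B*y + B) = -3*(B + 14*B*y) = -3*B - 42*B*y)
m(x) = 2*x
H(U) = 39*U
l(M) = -1/1368 (l(M) = 1/(39*(-37) + 75) = 1/(-1443 + 75) = 1/(-1368) = -1/1368)
l(-1 - n(-20, 28)) - m(1548) = -1/1368 - 2*1548 = -1/1368 - 1*3096 = -1/1368 - 3096 = -4235329/1368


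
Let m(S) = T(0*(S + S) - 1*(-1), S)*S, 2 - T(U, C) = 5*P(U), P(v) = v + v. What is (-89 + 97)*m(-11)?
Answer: 704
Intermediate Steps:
P(v) = 2*v
T(U, C) = 2 - 10*U (T(U, C) = 2 - 5*2*U = 2 - 10*U)
m(S) = -8*S (m(S) = (2 - 10*(0*(S + S) - 1*(-1)))*S = (2 - 10*(0*(2*S) + 1))*S = (2 - 10*(0 + 1))*S = (2 - 10*1)*S = (2 - 10)*S = -8*S)
(-89 + 97)*m(-11) = (-89 + 97)*(-8*(-11)) = 8*88 = 704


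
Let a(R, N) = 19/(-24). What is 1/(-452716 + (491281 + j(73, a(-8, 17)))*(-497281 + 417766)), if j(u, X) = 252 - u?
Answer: -1/39078894616 ≈ -2.5589e-11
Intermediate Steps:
a(R, N) = -19/24 (a(R, N) = 19*(-1/24) = -19/24)
1/(-452716 + (491281 + j(73, a(-8, 17)))*(-497281 + 417766)) = 1/(-452716 + (491281 + (252 - 1*73))*(-497281 + 417766)) = 1/(-452716 + (491281 + (252 - 73))*(-79515)) = 1/(-452716 + (491281 + 179)*(-79515)) = 1/(-452716 + 491460*(-79515)) = 1/(-452716 - 39078441900) = 1/(-39078894616) = -1/39078894616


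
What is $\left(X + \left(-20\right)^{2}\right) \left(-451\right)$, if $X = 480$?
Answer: $-396880$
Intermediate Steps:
$\left(X + \left(-20\right)^{2}\right) \left(-451\right) = \left(480 + \left(-20\right)^{2}\right) \left(-451\right) = \left(480 + 400\right) \left(-451\right) = 880 \left(-451\right) = -396880$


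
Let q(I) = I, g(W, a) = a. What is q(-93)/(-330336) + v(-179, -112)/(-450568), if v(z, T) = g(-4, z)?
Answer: 135797/200052192 ≈ 0.00067881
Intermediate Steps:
v(z, T) = z
q(-93)/(-330336) + v(-179, -112)/(-450568) = -93/(-330336) - 179/(-450568) = -93*(-1/330336) - 179*(-1/450568) = 1/3552 + 179/450568 = 135797/200052192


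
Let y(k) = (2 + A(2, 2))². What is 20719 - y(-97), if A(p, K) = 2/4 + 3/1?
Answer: 82755/4 ≈ 20689.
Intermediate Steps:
A(p, K) = 7/2 (A(p, K) = 2*(¼) + 3*1 = ½ + 3 = 7/2)
y(k) = 121/4 (y(k) = (2 + 7/2)² = (11/2)² = 121/4)
20719 - y(-97) = 20719 - 1*121/4 = 20719 - 121/4 = 82755/4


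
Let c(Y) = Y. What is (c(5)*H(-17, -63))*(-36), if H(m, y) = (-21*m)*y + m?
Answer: 4051440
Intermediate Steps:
H(m, y) = m - 21*m*y (H(m, y) = -21*m*y + m = m - 21*m*y)
(c(5)*H(-17, -63))*(-36) = (5*(-17*(1 - 21*(-63))))*(-36) = (5*(-17*(1 + 1323)))*(-36) = (5*(-17*1324))*(-36) = (5*(-22508))*(-36) = -112540*(-36) = 4051440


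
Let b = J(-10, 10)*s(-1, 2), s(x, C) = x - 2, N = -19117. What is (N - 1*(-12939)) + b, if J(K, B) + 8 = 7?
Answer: -6175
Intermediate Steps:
J(K, B) = -1 (J(K, B) = -8 + 7 = -1)
s(x, C) = -2 + x
b = 3 (b = -(-2 - 1) = -1*(-3) = 3)
(N - 1*(-12939)) + b = (-19117 - 1*(-12939)) + 3 = (-19117 + 12939) + 3 = -6178 + 3 = -6175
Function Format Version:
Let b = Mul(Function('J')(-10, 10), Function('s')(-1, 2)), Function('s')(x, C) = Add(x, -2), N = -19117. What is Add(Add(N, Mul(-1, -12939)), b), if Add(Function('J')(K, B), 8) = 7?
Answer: -6175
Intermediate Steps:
Function('J')(K, B) = -1 (Function('J')(K, B) = Add(-8, 7) = -1)
Function('s')(x, C) = Add(-2, x)
b = 3 (b = Mul(-1, Add(-2, -1)) = Mul(-1, -3) = 3)
Add(Add(N, Mul(-1, -12939)), b) = Add(Add(-19117, Mul(-1, -12939)), 3) = Add(Add(-19117, 12939), 3) = Add(-6178, 3) = -6175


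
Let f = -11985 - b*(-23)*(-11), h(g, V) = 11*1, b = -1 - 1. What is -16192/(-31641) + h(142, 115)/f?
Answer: 185519917/363207039 ≈ 0.51078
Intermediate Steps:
b = -2
h(g, V) = 11
f = -11479 (f = -11985 - (-2*(-23))*(-11) = -11985 - 46*(-11) = -11985 - 1*(-506) = -11985 + 506 = -11479)
-16192/(-31641) + h(142, 115)/f = -16192/(-31641) + 11/(-11479) = -16192*(-1/31641) + 11*(-1/11479) = 16192/31641 - 11/11479 = 185519917/363207039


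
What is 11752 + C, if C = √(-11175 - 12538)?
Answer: 11752 + I*√23713 ≈ 11752.0 + 153.99*I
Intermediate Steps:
C = I*√23713 (C = √(-23713) = I*√23713 ≈ 153.99*I)
11752 + C = 11752 + I*√23713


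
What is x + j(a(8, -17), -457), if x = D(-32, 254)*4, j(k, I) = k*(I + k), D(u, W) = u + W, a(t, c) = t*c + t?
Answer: 75768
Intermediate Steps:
a(t, c) = t + c*t (a(t, c) = c*t + t = t + c*t)
D(u, W) = W + u
x = 888 (x = (254 - 32)*4 = 222*4 = 888)
x + j(a(8, -17), -457) = 888 + (8*(1 - 17))*(-457 + 8*(1 - 17)) = 888 + (8*(-16))*(-457 + 8*(-16)) = 888 - 128*(-457 - 128) = 888 - 128*(-585) = 888 + 74880 = 75768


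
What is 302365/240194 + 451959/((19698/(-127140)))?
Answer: -2300339637910445/788556902 ≈ -2.9172e+6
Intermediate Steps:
302365/240194 + 451959/((19698/(-127140))) = 302365*(1/240194) + 451959/((19698*(-1/127140))) = 302365/240194 + 451959/(-3283/21190) = 302365/240194 + 451959*(-21190/3283) = 302365/240194 - 9577011210/3283 = -2300339637910445/788556902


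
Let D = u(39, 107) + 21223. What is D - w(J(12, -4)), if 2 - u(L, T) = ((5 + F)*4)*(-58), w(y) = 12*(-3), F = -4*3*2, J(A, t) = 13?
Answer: 16853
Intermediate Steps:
F = -24 (F = -12*2 = -24)
w(y) = -36
u(L, T) = -4406 (u(L, T) = 2 - (5 - 24)*4*(-58) = 2 - (-19*4)*(-58) = 2 - (-76)*(-58) = 2 - 1*4408 = 2 - 4408 = -4406)
D = 16817 (D = -4406 + 21223 = 16817)
D - w(J(12, -4)) = 16817 - 1*(-36) = 16817 + 36 = 16853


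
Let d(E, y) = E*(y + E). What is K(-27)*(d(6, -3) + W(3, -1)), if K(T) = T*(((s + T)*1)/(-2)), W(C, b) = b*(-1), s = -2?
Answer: -14877/2 ≈ -7438.5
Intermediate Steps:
W(C, b) = -b
K(T) = T*(1 - T/2) (K(T) = T*(((-2 + T)*1)/(-2)) = T*((-2 + T)*(-1/2)) = T*(1 - T/2))
d(E, y) = E*(E + y)
K(-27)*(d(6, -3) + W(3, -1)) = ((1/2)*(-27)*(2 - 1*(-27)))*(6*(6 - 3) - 1*(-1)) = ((1/2)*(-27)*(2 + 27))*(6*3 + 1) = ((1/2)*(-27)*29)*(18 + 1) = -783/2*19 = -14877/2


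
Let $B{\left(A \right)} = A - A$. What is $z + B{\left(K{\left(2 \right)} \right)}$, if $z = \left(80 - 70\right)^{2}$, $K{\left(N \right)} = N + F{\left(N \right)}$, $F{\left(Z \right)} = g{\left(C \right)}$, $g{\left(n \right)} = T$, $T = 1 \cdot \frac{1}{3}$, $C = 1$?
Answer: $100$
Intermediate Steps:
$T = \frac{1}{3}$ ($T = 1 \cdot \frac{1}{3} = \frac{1}{3} \approx 0.33333$)
$g{\left(n \right)} = \frac{1}{3}$
$F{\left(Z \right)} = \frac{1}{3}$
$K{\left(N \right)} = \frac{1}{3} + N$ ($K{\left(N \right)} = N + \frac{1}{3} = \frac{1}{3} + N$)
$z = 100$ ($z = 10^{2} = 100$)
$B{\left(A \right)} = 0$
$z + B{\left(K{\left(2 \right)} \right)} = 100 + 0 = 100$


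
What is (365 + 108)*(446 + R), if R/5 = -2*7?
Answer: 177848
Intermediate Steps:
R = -70 (R = 5*(-2*7) = 5*(-14) = -70)
(365 + 108)*(446 + R) = (365 + 108)*(446 - 70) = 473*376 = 177848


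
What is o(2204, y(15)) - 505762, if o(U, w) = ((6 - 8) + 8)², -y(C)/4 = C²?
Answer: -505726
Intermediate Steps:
y(C) = -4*C²
o(U, w) = 36 (o(U, w) = (-2 + 8)² = 6² = 36)
o(2204, y(15)) - 505762 = 36 - 505762 = -505726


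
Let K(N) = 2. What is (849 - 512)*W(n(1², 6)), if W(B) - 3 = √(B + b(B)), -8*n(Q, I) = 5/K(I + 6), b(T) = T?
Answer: 1011 + 337*I*√10/4 ≈ 1011.0 + 266.42*I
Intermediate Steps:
n(Q, I) = -5/16 (n(Q, I) = -5/(8*2) = -⅛*5/2 = -5/16)
W(B) = 3 + √2*√B (W(B) = 3 + √(B + B) = 3 + √(2*B) = 3 + √2*√B)
(849 - 512)*W(n(1², 6)) = (849 - 512)*(3 + √2*√(-5/16)) = 337*(3 + √2*(I*√5/4)) = 337*(3 + I*√10/4) = 1011 + 337*I*√10/4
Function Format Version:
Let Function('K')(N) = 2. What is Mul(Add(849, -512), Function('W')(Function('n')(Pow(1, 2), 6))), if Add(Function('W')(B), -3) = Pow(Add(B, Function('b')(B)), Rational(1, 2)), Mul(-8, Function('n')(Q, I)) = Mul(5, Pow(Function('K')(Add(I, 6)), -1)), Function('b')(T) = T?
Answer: Add(1011, Mul(Rational(337, 4), I, Pow(10, Rational(1, 2)))) ≈ Add(1011.0, Mul(266.42, I))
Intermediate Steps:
Function('n')(Q, I) = Rational(-5, 16) (Function('n')(Q, I) = Mul(Rational(-1, 8), Mul(5, Pow(2, -1))) = Mul(Rational(-1, 8), Mul(5, Rational(1, 2))) = Mul(Rational(-1, 8), Rational(5, 2)) = Rational(-5, 16))
Function('W')(B) = Add(3, Mul(Pow(2, Rational(1, 2)), Pow(B, Rational(1, 2)))) (Function('W')(B) = Add(3, Pow(Add(B, B), Rational(1, 2))) = Add(3, Pow(Mul(2, B), Rational(1, 2))) = Add(3, Mul(Pow(2, Rational(1, 2)), Pow(B, Rational(1, 2)))))
Mul(Add(849, -512), Function('W')(Function('n')(Pow(1, 2), 6))) = Mul(Add(849, -512), Add(3, Mul(Pow(2, Rational(1, 2)), Pow(Rational(-5, 16), Rational(1, 2))))) = Mul(337, Add(3, Mul(Pow(2, Rational(1, 2)), Mul(Rational(1, 4), I, Pow(5, Rational(1, 2)))))) = Mul(337, Add(3, Mul(Rational(1, 4), I, Pow(10, Rational(1, 2))))) = Add(1011, Mul(Rational(337, 4), I, Pow(10, Rational(1, 2))))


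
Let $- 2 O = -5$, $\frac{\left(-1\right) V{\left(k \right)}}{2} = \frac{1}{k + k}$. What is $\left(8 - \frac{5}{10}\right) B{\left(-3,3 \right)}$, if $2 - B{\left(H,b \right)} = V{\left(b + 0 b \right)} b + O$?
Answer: $\frac{15}{4} \approx 3.75$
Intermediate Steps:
$V{\left(k \right)} = - \frac{1}{k}$ ($V{\left(k \right)} = - \frac{2}{k + k} = - \frac{2}{2 k} = - 2 \frac{1}{2 k} = - \frac{1}{k}$)
$O = \frac{5}{2}$ ($O = \left(- \frac{1}{2}\right) \left(-5\right) = \frac{5}{2} \approx 2.5$)
$B{\left(H,b \right)} = \frac{1}{2}$ ($B{\left(H,b \right)} = 2 - \left(- \frac{1}{b + 0 b} b + \frac{5}{2}\right) = 2 - \left(- \frac{1}{b + 0} b + \frac{5}{2}\right) = 2 - \left(- \frac{1}{b} b + \frac{5}{2}\right) = 2 - \left(-1 + \frac{5}{2}\right) = 2 - \frac{3}{2} = \frac{1}{2}$)
$\left(8 - \frac{5}{10}\right) B{\left(-3,3 \right)} = \left(8 - \frac{5}{10}\right) \frac{1}{2} = \left(8 - \frac{1}{2}\right) \frac{1}{2} = \frac{15}{2} \cdot \frac{1}{2} = \frac{15}{4}$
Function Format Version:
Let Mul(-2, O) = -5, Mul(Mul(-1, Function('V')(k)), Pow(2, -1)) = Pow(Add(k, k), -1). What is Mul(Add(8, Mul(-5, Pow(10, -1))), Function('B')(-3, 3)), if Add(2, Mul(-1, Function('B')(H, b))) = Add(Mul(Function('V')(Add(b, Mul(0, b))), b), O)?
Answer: Rational(15, 4) ≈ 3.7500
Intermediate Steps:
Function('V')(k) = Mul(-1, Pow(k, -1)) (Function('V')(k) = Mul(-2, Pow(Add(k, k), -1)) = Mul(-2, Pow(Mul(2, k), -1)) = Mul(-2, Mul(Rational(1, 2), Pow(k, -1))) = Mul(-1, Pow(k, -1)))
O = Rational(5, 2) (O = Mul(Rational(-1, 2), -5) = Rational(5, 2) ≈ 2.5000)
Function('B')(H, b) = Rational(1, 2) (Function('B')(H, b) = Add(2, Mul(-1, Add(Mul(Mul(-1, Pow(Add(b, Mul(0, b)), -1)), b), Rational(5, 2)))) = Add(2, Mul(-1, Add(Mul(Mul(-1, Pow(Add(b, 0), -1)), b), Rational(5, 2)))) = Add(2, Mul(-1, Add(Mul(Mul(-1, Pow(b, -1)), b), Rational(5, 2)))) = Add(2, Mul(-1, Add(-1, Rational(5, 2)))) = Add(2, Mul(-1, Rational(3, 2))) = Add(2, Rational(-3, 2)) = Rational(1, 2))
Mul(Add(8, Mul(-5, Pow(10, -1))), Function('B')(-3, 3)) = Mul(Add(8, Mul(-5, Pow(10, -1))), Rational(1, 2)) = Mul(Add(8, Mul(-5, Rational(1, 10))), Rational(1, 2)) = Mul(Add(8, Rational(-1, 2)), Rational(1, 2)) = Mul(Rational(15, 2), Rational(1, 2)) = Rational(15, 4)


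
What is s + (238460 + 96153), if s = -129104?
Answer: 205509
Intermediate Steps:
s + (238460 + 96153) = -129104 + (238460 + 96153) = -129104 + 334613 = 205509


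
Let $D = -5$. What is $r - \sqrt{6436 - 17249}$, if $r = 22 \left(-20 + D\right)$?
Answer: $-550 - i \sqrt{10813} \approx -550.0 - 103.99 i$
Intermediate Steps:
$r = -550$ ($r = 22 \left(-20 - 5\right) = 22 \left(-25\right) = -550$)
$r - \sqrt{6436 - 17249} = -550 - \sqrt{6436 - 17249} = -550 - \sqrt{-10813} = -550 - i \sqrt{10813}$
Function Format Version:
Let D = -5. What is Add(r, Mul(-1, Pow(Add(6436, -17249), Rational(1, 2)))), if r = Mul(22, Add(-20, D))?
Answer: Add(-550, Mul(-1, I, Pow(10813, Rational(1, 2)))) ≈ Add(-550.00, Mul(-103.99, I))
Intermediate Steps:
r = -550 (r = Mul(22, Add(-20, -5)) = Mul(22, -25) = -550)
Add(r, Mul(-1, Pow(Add(6436, -17249), Rational(1, 2)))) = Add(-550, Mul(-1, Pow(Add(6436, -17249), Rational(1, 2)))) = Add(-550, Mul(-1, Pow(-10813, Rational(1, 2)))) = Add(-550, Mul(-1, Mul(I, Pow(10813, Rational(1, 2))))) = Add(-550, Mul(-1, I, Pow(10813, Rational(1, 2))))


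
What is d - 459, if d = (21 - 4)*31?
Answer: 68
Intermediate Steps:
d = 527 (d = 17*31 = 527)
d - 459 = 527 - 459 = 68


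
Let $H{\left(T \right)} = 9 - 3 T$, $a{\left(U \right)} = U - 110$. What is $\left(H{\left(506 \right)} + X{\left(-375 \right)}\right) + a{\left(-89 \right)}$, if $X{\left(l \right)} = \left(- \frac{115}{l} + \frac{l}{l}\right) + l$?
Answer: $- \frac{156127}{75} \approx -2081.7$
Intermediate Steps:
$a{\left(U \right)} = -110 + U$ ($a{\left(U \right)} = U - 110 = -110 + U$)
$X{\left(l \right)} = 1 + l - \frac{115}{l}$ ($X{\left(l \right)} = \left(- \frac{115}{l} + 1\right) + l = \left(1 - \frac{115}{l}\right) + l = 1 + l - \frac{115}{l}$)
$\left(H{\left(506 \right)} + X{\left(-375 \right)}\right) + a{\left(-89 \right)} = \left(\left(9 - 1518\right) - \left(374 - \frac{23}{75}\right)\right) - 199 = \left(\left(9 - 1518\right) - \frac{28027}{75}\right) - 199 = \left(-1509 + \left(1 - 375 + \frac{23}{75}\right)\right) - 199 = \left(-1509 - \frac{28027}{75}\right) - 199 = - \frac{141202}{75} - 199 = - \frac{156127}{75}$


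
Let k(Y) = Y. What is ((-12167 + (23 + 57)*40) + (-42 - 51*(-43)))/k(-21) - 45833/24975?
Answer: 56422369/174825 ≈ 322.74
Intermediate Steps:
((-12167 + (23 + 57)*40) + (-42 - 51*(-43)))/k(-21) - 45833/24975 = ((-12167 + (23 + 57)*40) + (-42 - 51*(-43)))/(-21) - 45833/24975 = ((-12167 + 80*40) + (-42 + 2193))*(-1/21) - 45833*1/24975 = ((-12167 + 3200) + 2151)*(-1/21) - 45833/24975 = (-8967 + 2151)*(-1/21) - 45833/24975 = -6816*(-1/21) - 45833/24975 = 2272/7 - 45833/24975 = 56422369/174825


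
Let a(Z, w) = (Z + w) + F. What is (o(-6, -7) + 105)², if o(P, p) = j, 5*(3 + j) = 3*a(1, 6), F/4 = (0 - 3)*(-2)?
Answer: 363609/25 ≈ 14544.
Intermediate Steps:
F = 24 (F = 4*((0 - 3)*(-2)) = 4*(-3*(-2)) = 4*6 = 24)
a(Z, w) = 24 + Z + w (a(Z, w) = (Z + w) + 24 = 24 + Z + w)
j = 78/5 (j = -3 + (3*(24 + 1 + 6))/5 = -3 + (3*31)/5 = -3 + (⅕)*93 = -3 + 93/5 = 78/5 ≈ 15.600)
o(P, p) = 78/5
(o(-6, -7) + 105)² = (78/5 + 105)² = (603/5)² = 363609/25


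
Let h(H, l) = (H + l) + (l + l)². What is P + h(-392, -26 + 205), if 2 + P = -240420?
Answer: -112471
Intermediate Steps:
P = -240422 (P = -2 - 240420 = -240422)
h(H, l) = H + l + 4*l² (h(H, l) = (H + l) + (2*l)² = (H + l) + 4*l² = H + l + 4*l²)
P + h(-392, -26 + 205) = -240422 + (-392 + (-26 + 205) + 4*(-26 + 205)²) = -240422 + (-392 + 179 + 4*179²) = -240422 + (-392 + 179 + 4*32041) = -240422 + (-392 + 179 + 128164) = -240422 + 127951 = -112471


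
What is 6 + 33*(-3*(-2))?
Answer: 204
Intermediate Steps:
6 + 33*(-3*(-2)) = 6 + 33*6 = 6 + 198 = 204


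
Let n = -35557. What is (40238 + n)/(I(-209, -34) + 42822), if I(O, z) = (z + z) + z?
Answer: 4681/42720 ≈ 0.10957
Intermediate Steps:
I(O, z) = 3*z (I(O, z) = 2*z + z = 3*z)
(40238 + n)/(I(-209, -34) + 42822) = (40238 - 35557)/(3*(-34) + 42822) = 4681/(-102 + 42822) = 4681/42720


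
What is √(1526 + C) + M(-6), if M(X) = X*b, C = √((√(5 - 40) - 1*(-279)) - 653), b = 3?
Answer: -18 + √(1526 + √(-374 + I*√35)) ≈ 21.067 + 0.24752*I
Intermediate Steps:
C = √(-374 + I*√35) (C = √((√(-35) + 279) - 653) = √((I*√35 + 279) - 653) = √((279 + I*√35) - 653) = √(-374 + I*√35) ≈ 0.153 + 19.34*I)
M(X) = 3*X (M(X) = X*3 = 3*X)
√(1526 + C) + M(-6) = √(1526 + √(-374 + I*√35)) + 3*(-6) = √(1526 + √(-374 + I*√35)) - 18 = -18 + √(1526 + √(-374 + I*√35))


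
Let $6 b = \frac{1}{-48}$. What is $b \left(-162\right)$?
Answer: $\frac{9}{16} \approx 0.5625$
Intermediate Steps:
$b = - \frac{1}{288}$ ($b = \frac{1}{6 \left(-48\right)} = \frac{1}{6} \left(- \frac{1}{48}\right) = - \frac{1}{288} \approx -0.0034722$)
$b \left(-162\right) = \left(- \frac{1}{288}\right) \left(-162\right) = \frac{9}{16}$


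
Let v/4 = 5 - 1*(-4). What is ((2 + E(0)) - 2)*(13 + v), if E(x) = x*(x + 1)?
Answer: 0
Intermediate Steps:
v = 36 (v = 4*(5 - 1*(-4)) = 4*(5 + 4) = 4*9 = 36)
E(x) = x*(1 + x)
((2 + E(0)) - 2)*(13 + v) = ((2 + 0*(1 + 0)) - 2)*(13 + 36) = ((2 + 0*1) - 2)*49 = ((2 + 0) - 2)*49 = (2 - 2)*49 = 0*49 = 0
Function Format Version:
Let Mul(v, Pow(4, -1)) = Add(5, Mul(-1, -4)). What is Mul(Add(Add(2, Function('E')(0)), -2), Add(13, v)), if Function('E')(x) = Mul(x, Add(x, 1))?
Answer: 0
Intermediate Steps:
v = 36 (v = Mul(4, Add(5, Mul(-1, -4))) = Mul(4, Add(5, 4)) = Mul(4, 9) = 36)
Function('E')(x) = Mul(x, Add(1, x))
Mul(Add(Add(2, Function('E')(0)), -2), Add(13, v)) = Mul(Add(Add(2, Mul(0, Add(1, 0))), -2), Add(13, 36)) = Mul(Add(Add(2, Mul(0, 1)), -2), 49) = Mul(Add(Add(2, 0), -2), 49) = Mul(Add(2, -2), 49) = Mul(0, 49) = 0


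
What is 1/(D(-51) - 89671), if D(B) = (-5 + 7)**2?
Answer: -1/89667 ≈ -1.1152e-5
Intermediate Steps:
D(B) = 4 (D(B) = 2**2 = 4)
1/(D(-51) - 89671) = 1/(4 - 89671) = 1/(-89667) = -1/89667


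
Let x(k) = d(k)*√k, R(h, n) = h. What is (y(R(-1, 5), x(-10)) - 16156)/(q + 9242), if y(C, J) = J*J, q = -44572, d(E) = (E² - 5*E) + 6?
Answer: 129758/17665 ≈ 7.3455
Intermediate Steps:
d(E) = 6 + E² - 5*E
x(k) = √k*(6 + k² - 5*k) (x(k) = (6 + k² - 5*k)*√k = √k*(6 + k² - 5*k))
y(C, J) = J²
(y(R(-1, 5), x(-10)) - 16156)/(q + 9242) = ((√(-10)*(6 + (-10)² - 5*(-10)))² - 16156)/(-44572 + 9242) = (((I*√10)*(6 + 100 + 50))² - 16156)/(-35330) = (((I*√10)*156)² - 16156)*(-1/35330) = ((156*I*√10)² - 16156)*(-1/35330) = (-243360 - 16156)*(-1/35330) = -259516*(-1/35330) = 129758/17665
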